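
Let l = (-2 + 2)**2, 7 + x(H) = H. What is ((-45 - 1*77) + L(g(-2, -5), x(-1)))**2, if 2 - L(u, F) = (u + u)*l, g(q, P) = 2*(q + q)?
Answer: 14400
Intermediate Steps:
g(q, P) = 4*q (g(q, P) = 2*(2*q) = 4*q)
x(H) = -7 + H
l = 0 (l = 0**2 = 0)
L(u, F) = 2 (L(u, F) = 2 - (u + u)*0 = 2 - 2*u*0 = 2 - 1*0 = 2 + 0 = 2)
((-45 - 1*77) + L(g(-2, -5), x(-1)))**2 = ((-45 - 1*77) + 2)**2 = ((-45 - 77) + 2)**2 = (-122 + 2)**2 = (-120)**2 = 14400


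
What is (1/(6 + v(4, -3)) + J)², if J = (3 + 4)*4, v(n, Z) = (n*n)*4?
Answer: 3845521/4900 ≈ 784.80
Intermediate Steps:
v(n, Z) = 4*n² (v(n, Z) = n²*4 = 4*n²)
J = 28 (J = 7*4 = 28)
(1/(6 + v(4, -3)) + J)² = (1/(6 + 4*4²) + 28)² = (1/(6 + 4*16) + 28)² = (1/(6 + 64) + 28)² = (1/70 + 28)² = (1961/70)² = 3845521/4900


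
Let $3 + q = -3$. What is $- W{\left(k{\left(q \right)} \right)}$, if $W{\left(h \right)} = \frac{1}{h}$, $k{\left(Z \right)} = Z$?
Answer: $\frac{1}{6} \approx 0.16667$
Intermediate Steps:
$q = -6$ ($q = -3 - 3 = -6$)
$- W{\left(k{\left(q \right)} \right)} = - \frac{1}{-6} = \left(-1\right) \left(- \frac{1}{6}\right) = \frac{1}{6}$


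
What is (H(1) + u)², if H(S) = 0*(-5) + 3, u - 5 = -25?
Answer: 289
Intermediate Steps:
u = -20 (u = 5 - 25 = -20)
H(S) = 3 (H(S) = 0 + 3 = 3)
(H(1) + u)² = (3 - 20)² = (-17)² = 289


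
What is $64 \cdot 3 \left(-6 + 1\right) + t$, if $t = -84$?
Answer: $-1044$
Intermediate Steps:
$64 \cdot 3 \left(-6 + 1\right) + t = 64 \cdot 3 \left(-6 + 1\right) - 84 = 64 \cdot 3 \left(-5\right) - 84 = 64 \left(-15\right) - 84 = -960 - 84 = -1044$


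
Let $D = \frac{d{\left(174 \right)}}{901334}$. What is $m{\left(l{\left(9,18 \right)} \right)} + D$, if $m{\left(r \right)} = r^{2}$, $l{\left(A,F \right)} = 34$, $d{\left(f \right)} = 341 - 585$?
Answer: $\frac{520970930}{450667} \approx 1156.0$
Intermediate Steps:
$d{\left(f \right)} = -244$ ($d{\left(f \right)} = 341 - 585 = -244$)
$D = - \frac{122}{450667}$ ($D = - \frac{244}{901334} = \left(-244\right) \frac{1}{901334} = - \frac{122}{450667} \approx -0.00027071$)
$m{\left(l{\left(9,18 \right)} \right)} + D = 34^{2} - \frac{122}{450667} = 1156 - \frac{122}{450667} = \frac{520970930}{450667}$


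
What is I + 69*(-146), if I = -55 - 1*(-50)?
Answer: -10079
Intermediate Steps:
I = -5 (I = -55 + 50 = -5)
I + 69*(-146) = -5 + 69*(-146) = -5 - 10074 = -10079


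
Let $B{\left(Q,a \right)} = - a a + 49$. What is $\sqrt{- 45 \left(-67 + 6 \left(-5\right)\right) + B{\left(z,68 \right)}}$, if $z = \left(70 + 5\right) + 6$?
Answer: $i \sqrt{210} \approx 14.491 i$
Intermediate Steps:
$z = 81$ ($z = 75 + 6 = 81$)
$B{\left(Q,a \right)} = 49 - a^{2}$ ($B{\left(Q,a \right)} = - a^{2} + 49 = 49 - a^{2}$)
$\sqrt{- 45 \left(-67 + 6 \left(-5\right)\right) + B{\left(z,68 \right)}} = \sqrt{- 45 \left(-67 + 6 \left(-5\right)\right) + \left(49 - 68^{2}\right)} = \sqrt{- 45 \left(-67 - 30\right) + \left(49 - 4624\right)} = \sqrt{\left(-45\right) \left(-97\right) + \left(49 - 4624\right)} = \sqrt{4365 - 4575} = \sqrt{-210} = i \sqrt{210}$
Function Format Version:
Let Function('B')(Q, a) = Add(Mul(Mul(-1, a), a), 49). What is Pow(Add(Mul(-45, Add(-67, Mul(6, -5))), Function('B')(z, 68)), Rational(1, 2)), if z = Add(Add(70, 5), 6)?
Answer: Mul(I, Pow(210, Rational(1, 2))) ≈ Mul(14.491, I)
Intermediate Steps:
z = 81 (z = Add(75, 6) = 81)
Function('B')(Q, a) = Add(49, Mul(-1, Pow(a, 2))) (Function('B')(Q, a) = Add(Mul(-1, Pow(a, 2)), 49) = Add(49, Mul(-1, Pow(a, 2))))
Pow(Add(Mul(-45, Add(-67, Mul(6, -5))), Function('B')(z, 68)), Rational(1, 2)) = Pow(Add(Mul(-45, Add(-67, Mul(6, -5))), Add(49, Mul(-1, Pow(68, 2)))), Rational(1, 2)) = Pow(Add(Mul(-45, Add(-67, -30)), Add(49, Mul(-1, 4624))), Rational(1, 2)) = Pow(Add(Mul(-45, -97), Add(49, -4624)), Rational(1, 2)) = Pow(Add(4365, -4575), Rational(1, 2)) = Pow(-210, Rational(1, 2)) = Mul(I, Pow(210, Rational(1, 2)))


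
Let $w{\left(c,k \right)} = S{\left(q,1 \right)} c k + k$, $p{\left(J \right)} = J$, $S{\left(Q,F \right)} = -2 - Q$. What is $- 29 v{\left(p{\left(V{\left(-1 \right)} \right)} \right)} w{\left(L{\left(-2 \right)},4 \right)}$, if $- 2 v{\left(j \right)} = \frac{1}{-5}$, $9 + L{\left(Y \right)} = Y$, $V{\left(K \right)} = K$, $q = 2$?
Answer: $-522$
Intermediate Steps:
$L{\left(Y \right)} = -9 + Y$
$w{\left(c,k \right)} = k - 4 c k$ ($w{\left(c,k \right)} = \left(-2 - 2\right) c k + k = - 4 c k + k = k - 4 c k$)
$v{\left(j \right)} = \frac{1}{10}$ ($v{\left(j \right)} = - \frac{1}{2 \left(-5\right)} = \left(- \frac{1}{2}\right) \left(- \frac{1}{5}\right) = \frac{1}{10}$)
$- 29 v{\left(p{\left(V{\left(-1 \right)} \right)} \right)} w{\left(L{\left(-2 \right)},4 \right)} = \left(-29\right) \frac{1}{10} \cdot 4 \left(1 - 4 \left(-9 - 2\right)\right) = - \frac{29 \cdot 4 \left(1 - -44\right)}{10} = - \frac{29 \cdot 4 \left(1 + 44\right)}{10} = - \frac{29 \cdot 4 \cdot 45}{10} = \left(- \frac{29}{10}\right) 180 = -522$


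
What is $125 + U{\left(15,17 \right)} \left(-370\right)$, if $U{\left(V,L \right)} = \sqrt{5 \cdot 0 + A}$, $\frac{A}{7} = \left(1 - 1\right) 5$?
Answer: $125$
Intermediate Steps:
$A = 0$ ($A = 7 \left(1 - 1\right) 5 = 7 \cdot 0 \cdot 5 = 7 \cdot 0 = 0$)
$U{\left(V,L \right)} = 0$ ($U{\left(V,L \right)} = \sqrt{5 \cdot 0 + 0} = \sqrt{0 + 0} = \sqrt{0} = 0$)
$125 + U{\left(15,17 \right)} \left(-370\right) = 125 + 0 \left(-370\right) = 125 + 0 = 125$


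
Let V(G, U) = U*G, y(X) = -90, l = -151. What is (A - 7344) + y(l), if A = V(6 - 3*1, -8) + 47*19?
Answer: -6565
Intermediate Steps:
V(G, U) = G*U
A = 869 (A = (6 - 3*1)*(-8) + 47*19 = (6 - 3)*(-8) + 893 = 3*(-8) + 893 = -24 + 893 = 869)
(A - 7344) + y(l) = (869 - 7344) - 90 = -6475 - 90 = -6565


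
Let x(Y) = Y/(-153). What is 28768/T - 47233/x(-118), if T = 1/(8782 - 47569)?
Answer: -131674507737/118 ≈ -1.1159e+9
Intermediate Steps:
x(Y) = -Y/153 (x(Y) = Y*(-1/153) = -Y/153)
T = -1/38787 (T = 1/(-38787) = -1/38787 ≈ -2.5782e-5)
28768/T - 47233/x(-118) = 28768/(-1/38787) - 47233/((-1/153*(-118))) = 28768*(-38787) - 47233/118/153 = -1115824416 - 47233*153/118 = -1115824416 - 7226649/118 = -131674507737/118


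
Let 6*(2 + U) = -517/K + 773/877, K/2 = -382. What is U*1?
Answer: -6996355/4020168 ≈ -1.7403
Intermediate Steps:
K = -764 (K = 2*(-382) = -764)
U = -6996355/4020168 (U = -2 + (-517/(-764) + 773/877)/6 = -2 + (-517*(-1/764) + 773*(1/877))/6 = -2 + (517/764 + 773/877)/6 = -2 + (⅙)*(1043981/670028) = -2 + 1043981/4020168 = -6996355/4020168 ≈ -1.7403)
U*1 = -6996355/4020168*1 = -6996355/4020168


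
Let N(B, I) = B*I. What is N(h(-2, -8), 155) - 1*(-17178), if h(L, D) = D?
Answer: 15938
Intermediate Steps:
N(h(-2, -8), 155) - 1*(-17178) = -8*155 - 1*(-17178) = -1240 + 17178 = 15938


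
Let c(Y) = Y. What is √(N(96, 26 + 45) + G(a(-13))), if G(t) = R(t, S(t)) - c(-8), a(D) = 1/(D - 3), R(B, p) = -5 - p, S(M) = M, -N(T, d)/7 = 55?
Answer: 3*I*√679/4 ≈ 19.543*I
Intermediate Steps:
N(T, d) = -385 (N(T, d) = -7*55 = -385)
a(D) = 1/(-3 + D)
G(t) = 3 - t (G(t) = (-5 - t) - 1*(-8) = (-5 - t) + 8 = 3 - t)
√(N(96, 26 + 45) + G(a(-13))) = √(-385 + (3 - 1/(-3 - 13))) = √(-385 + (3 - 1/(-16))) = √(-385 + (3 - 1*(-1/16))) = √(-385 + (3 + 1/16)) = √(-385 + 49/16) = √(-6111/16) = 3*I*√679/4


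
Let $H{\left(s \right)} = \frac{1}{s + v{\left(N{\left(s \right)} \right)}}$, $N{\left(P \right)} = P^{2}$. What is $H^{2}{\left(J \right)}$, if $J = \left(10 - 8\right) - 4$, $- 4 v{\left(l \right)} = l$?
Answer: $\frac{1}{9} \approx 0.11111$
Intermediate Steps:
$v{\left(l \right)} = - \frac{l}{4}$
$J = -2$ ($J = 2 - 4 = -2$)
$H{\left(s \right)} = \frac{1}{s - \frac{s^{2}}{4}}$
$H^{2}{\left(J \right)} = \left(- \frac{4}{\left(-2\right) \left(-4 - 2\right)}\right)^{2} = \left(\left(-4\right) \left(- \frac{1}{2}\right) \frac{1}{-6}\right)^{2} = \left(\left(-4\right) \left(- \frac{1}{2}\right) \left(- \frac{1}{6}\right)\right)^{2} = \left(- \frac{1}{3}\right)^{2} = \frac{1}{9}$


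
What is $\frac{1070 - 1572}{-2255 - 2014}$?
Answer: $\frac{502}{4269} \approx 0.11759$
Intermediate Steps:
$\frac{1070 - 1572}{-2255 - 2014} = - \frac{502}{-4269} = \left(-502\right) \left(- \frac{1}{4269}\right) = \frac{502}{4269}$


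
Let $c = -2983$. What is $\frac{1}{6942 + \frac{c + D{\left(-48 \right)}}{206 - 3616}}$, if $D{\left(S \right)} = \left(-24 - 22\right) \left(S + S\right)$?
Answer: $\frac{3410}{23670787} \approx 0.00014406$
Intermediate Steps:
$D{\left(S \right)} = - 92 S$ ($D{\left(S \right)} = - 46 \cdot 2 S = - 92 S$)
$\frac{1}{6942 + \frac{c + D{\left(-48 \right)}}{206 - 3616}} = \frac{1}{6942 + \frac{-2983 - -4416}{206 - 3616}} = \frac{1}{6942 + \frac{-2983 + 4416}{-3410}} = \frac{1}{6942 + 1433 \left(- \frac{1}{3410}\right)} = \frac{1}{6942 - \frac{1433}{3410}} = \frac{1}{\frac{23670787}{3410}} = \frac{3410}{23670787}$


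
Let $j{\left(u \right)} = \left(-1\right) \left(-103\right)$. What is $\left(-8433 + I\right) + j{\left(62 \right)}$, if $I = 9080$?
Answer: $750$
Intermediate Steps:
$j{\left(u \right)} = 103$
$\left(-8433 + I\right) + j{\left(62 \right)} = \left(-8433 + 9080\right) + 103 = 647 + 103 = 750$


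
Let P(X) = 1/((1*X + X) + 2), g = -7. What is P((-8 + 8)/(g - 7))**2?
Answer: 1/4 ≈ 0.25000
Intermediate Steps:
P(X) = 1/(2 + 2*X) (P(X) = 1/((X + X) + 2) = 1/(2*X + 2) = 1/(2 + 2*X))
P((-8 + 8)/(g - 7))**2 = (1/(2*(1 + (-8 + 8)/(-7 - 7))))**2 = (1/(2*(1 + 0/(-14))))**2 = (1/(2*(1 + 0*(-1/14))))**2 = (1/(2*(1 + 0)))**2 = ((1/2)/1)**2 = ((1/2)*1)**2 = (1/2)**2 = 1/4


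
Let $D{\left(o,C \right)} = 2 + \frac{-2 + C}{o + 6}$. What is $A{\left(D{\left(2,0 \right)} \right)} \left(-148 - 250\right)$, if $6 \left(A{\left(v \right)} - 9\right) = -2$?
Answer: $- \frac{10348}{3} \approx -3449.3$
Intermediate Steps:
$D{\left(o,C \right)} = 2 + \frac{-2 + C}{6 + o}$
$A{\left(v \right)} = \frac{26}{3}$ ($A{\left(v \right)} = 9 + \frac{1}{6} \left(-2\right) = 9 - \frac{1}{3} = \frac{26}{3}$)
$A{\left(D{\left(2,0 \right)} \right)} \left(-148 - 250\right) = \frac{26 \left(-148 - 250\right)}{3} = \frac{26}{3} \left(-398\right) = - \frac{10348}{3}$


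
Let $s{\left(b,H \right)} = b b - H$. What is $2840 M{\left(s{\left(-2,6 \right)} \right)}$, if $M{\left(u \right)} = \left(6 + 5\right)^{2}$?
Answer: $343640$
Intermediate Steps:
$s{\left(b,H \right)} = b^{2} - H$
$M{\left(u \right)} = 121$ ($M{\left(u \right)} = 11^{2} = 121$)
$2840 M{\left(s{\left(-2,6 \right)} \right)} = 2840 \cdot 121 = 343640$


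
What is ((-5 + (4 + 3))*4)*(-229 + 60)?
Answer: -1352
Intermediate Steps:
((-5 + (4 + 3))*4)*(-229 + 60) = ((-5 + 7)*4)*(-169) = (2*4)*(-169) = 8*(-169) = -1352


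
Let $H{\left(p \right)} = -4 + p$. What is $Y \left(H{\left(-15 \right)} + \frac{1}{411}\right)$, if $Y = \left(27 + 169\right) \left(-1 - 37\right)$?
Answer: $\frac{58153984}{411} \approx 1.4149 \cdot 10^{5}$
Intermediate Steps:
$Y = -7448$ ($Y = 196 \left(-38\right) = -7448$)
$Y \left(H{\left(-15 \right)} + \frac{1}{411}\right) = - 7448 \left(\left(-4 - 15\right) + \frac{1}{411}\right) = - 7448 \left(-19 + \frac{1}{411}\right) = \left(-7448\right) \left(- \frac{7808}{411}\right) = \frac{58153984}{411}$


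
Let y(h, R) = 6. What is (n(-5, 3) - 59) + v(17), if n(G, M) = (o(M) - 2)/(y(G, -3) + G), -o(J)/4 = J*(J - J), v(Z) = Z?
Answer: -44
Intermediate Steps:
o(J) = 0 (o(J) = -4*J*(J - J) = -4*J*0 = -4*0 = 0)
n(G, M) = -2/(6 + G) (n(G, M) = (0 - 2)/(6 + G) = -2/(6 + G))
(n(-5, 3) - 59) + v(17) = (-2/(6 - 5) - 59) + 17 = (-2/1 - 59) + 17 = (-2*1 - 59) + 17 = (-2 - 59) + 17 = -61 + 17 = -44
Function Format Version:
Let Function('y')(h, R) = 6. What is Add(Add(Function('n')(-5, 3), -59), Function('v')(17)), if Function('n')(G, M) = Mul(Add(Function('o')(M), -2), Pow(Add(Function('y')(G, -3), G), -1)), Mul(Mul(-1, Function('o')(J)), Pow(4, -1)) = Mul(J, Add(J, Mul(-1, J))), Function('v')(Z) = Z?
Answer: -44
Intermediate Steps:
Function('o')(J) = 0 (Function('o')(J) = Mul(-4, Mul(J, Add(J, Mul(-1, J)))) = Mul(-4, Mul(J, 0)) = Mul(-4, 0) = 0)
Function('n')(G, M) = Mul(-2, Pow(Add(6, G), -1)) (Function('n')(G, M) = Mul(Add(0, -2), Pow(Add(6, G), -1)) = Mul(-2, Pow(Add(6, G), -1)))
Add(Add(Function('n')(-5, 3), -59), Function('v')(17)) = Add(Add(Mul(-2, Pow(Add(6, -5), -1)), -59), 17) = Add(Add(Mul(-2, Pow(1, -1)), -59), 17) = Add(Add(Mul(-2, 1), -59), 17) = Add(Add(-2, -59), 17) = Add(-61, 17) = -44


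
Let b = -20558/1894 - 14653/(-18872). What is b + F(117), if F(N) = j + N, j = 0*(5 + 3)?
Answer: 1910889831/17871784 ≈ 106.92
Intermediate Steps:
j = 0 (j = 0*8 = 0)
F(N) = N (F(N) = 0 + N = N)
b = -180108897/17871784 (b = -20558*1/1894 - 14653*(-1/18872) = -10279/947 + 14653/18872 = -180108897/17871784 ≈ -10.078)
b + F(117) = -180108897/17871784 + 117 = 1910889831/17871784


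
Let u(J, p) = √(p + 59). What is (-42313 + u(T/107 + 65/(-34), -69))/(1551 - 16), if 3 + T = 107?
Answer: -42313/1535 + I*√10/1535 ≈ -27.565 + 0.0020601*I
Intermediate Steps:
T = 104 (T = -3 + 107 = 104)
u(J, p) = √(59 + p)
(-42313 + u(T/107 + 65/(-34), -69))/(1551 - 16) = (-42313 + √(59 - 69))/(1551 - 16) = (-42313 + √(-10))/1535 = (-42313 + I*√10)*(1/1535) = -42313/1535 + I*√10/1535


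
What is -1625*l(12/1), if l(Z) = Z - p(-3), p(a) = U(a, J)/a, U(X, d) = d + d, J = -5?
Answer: -42250/3 ≈ -14083.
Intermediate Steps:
U(X, d) = 2*d
p(a) = -10/a (p(a) = (2*(-5))/a = -10/a)
l(Z) = -10/3 + Z (l(Z) = Z - (-10)/(-3) = Z - (-10)*(-1)/3 = Z - 1*10/3 = Z - 10/3 = -10/3 + Z)
-1625*l(12/1) = -1625*(-10/3 + 12/1) = -1625*(-10/3 + 12*1) = -1625*(-10/3 + 12) = -1625*26/3 = -42250/3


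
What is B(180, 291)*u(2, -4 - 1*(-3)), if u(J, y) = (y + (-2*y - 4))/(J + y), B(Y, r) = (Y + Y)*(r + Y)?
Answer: -508680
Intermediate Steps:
B(Y, r) = 2*Y*(Y + r) (B(Y, r) = (2*Y)*(Y + r) = 2*Y*(Y + r))
u(J, y) = (-4 - y)/(J + y) (u(J, y) = (y + (-4 - 2*y))/(J + y) = (-4 - y)/(J + y))
B(180, 291)*u(2, -4 - 1*(-3)) = (2*180*(180 + 291))*((-4 - (-4 - 1*(-3)))/(2 + (-4 - 1*(-3)))) = (2*180*471)*((-4 - (-4 + 3))/(2 + (-4 + 3))) = 169560*((-4 - 1*(-1))/(2 - 1)) = 169560*((-4 + 1)/1) = 169560*(1*(-3)) = 169560*(-3) = -508680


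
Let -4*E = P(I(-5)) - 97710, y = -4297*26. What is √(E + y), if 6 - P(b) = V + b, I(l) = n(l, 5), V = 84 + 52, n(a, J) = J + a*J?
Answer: I*√87267 ≈ 295.41*I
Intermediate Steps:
n(a, J) = J + J*a
V = 136
y = -111722
I(l) = 5 + 5*l (I(l) = 5*(1 + l) = 5 + 5*l)
P(b) = -130 - b (P(b) = 6 - (136 + b) = 6 + (-136 - b) = -130 - b)
E = 24455 (E = -((-130 - (5 + 5*(-5))) - 97710)/4 = -((-130 - (5 - 25)) - 97710)/4 = -((-130 - 1*(-20)) - 97710)/4 = -((-130 + 20) - 97710)/4 = -(-110 - 97710)/4 = -¼*(-97820) = 24455)
√(E + y) = √(24455 - 111722) = √(-87267) = I*√87267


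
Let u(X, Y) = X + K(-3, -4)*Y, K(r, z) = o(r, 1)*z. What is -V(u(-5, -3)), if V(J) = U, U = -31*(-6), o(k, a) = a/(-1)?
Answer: -186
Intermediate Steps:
o(k, a) = -a (o(k, a) = a*(-1) = -a)
K(r, z) = -z (K(r, z) = (-1*1)*z = -z)
U = 186
u(X, Y) = X + 4*Y (u(X, Y) = X + (-1*(-4))*Y = X + 4*Y)
V(J) = 186
-V(u(-5, -3)) = -1*186 = -186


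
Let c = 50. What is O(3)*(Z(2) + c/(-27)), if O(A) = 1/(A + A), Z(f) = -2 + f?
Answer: -25/81 ≈ -0.30864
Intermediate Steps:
O(A) = 1/(2*A)
O(3)*(Z(2) + c/(-27)) = ((½)/3)*((-2 + 2) + 50/(-27)) = ((½)*(⅓))*(0 + 50*(-1/27)) = (0 - 50/27)/6 = (⅙)*(-50/27) = -25/81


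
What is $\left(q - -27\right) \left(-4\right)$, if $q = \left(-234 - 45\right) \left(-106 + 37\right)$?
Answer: $-77112$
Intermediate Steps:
$q = 19251$ ($q = \left(-279\right) \left(-69\right) = 19251$)
$\left(q - -27\right) \left(-4\right) = \left(19251 - -27\right) \left(-4\right) = \left(19251 + 27\right) \left(-4\right) = 19278 \left(-4\right) = -77112$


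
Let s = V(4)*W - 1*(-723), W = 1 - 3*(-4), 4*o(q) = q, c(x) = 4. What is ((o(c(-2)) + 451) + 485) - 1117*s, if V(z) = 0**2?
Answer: -806654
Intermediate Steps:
V(z) = 0
o(q) = q/4
W = 13 (W = 1 + 12 = 13)
s = 723 (s = 0*13 - 1*(-723) = 0 + 723 = 723)
((o(c(-2)) + 451) + 485) - 1117*s = (((1/4)*4 + 451) + 485) - 1117*723 = ((1 + 451) + 485) - 807591 = (452 + 485) - 807591 = 937 - 807591 = -806654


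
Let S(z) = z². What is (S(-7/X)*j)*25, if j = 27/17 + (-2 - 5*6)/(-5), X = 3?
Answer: 166355/153 ≈ 1087.3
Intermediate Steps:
j = 679/85 (j = 27*(1/17) + (-2 - 30)*(-⅕) = 27/17 - 32*(-⅕) = 27/17 + 32/5 = 679/85 ≈ 7.9882)
(S(-7/X)*j)*25 = ((-7/3)²*(679/85))*25 = ((49/9)*(679/85))*25 = (33271/765)*25 = 166355/153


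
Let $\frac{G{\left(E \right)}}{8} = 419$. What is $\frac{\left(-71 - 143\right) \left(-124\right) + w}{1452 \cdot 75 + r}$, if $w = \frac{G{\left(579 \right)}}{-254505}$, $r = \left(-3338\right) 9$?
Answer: $\frac{3376770664}{10034877645} \approx 0.3365$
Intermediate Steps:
$r = -30042$
$G{\left(E \right)} = 3352$ ($G{\left(E \right)} = 8 \cdot 419 = 3352$)
$w = - \frac{3352}{254505}$ ($w = \frac{3352}{-254505} = 3352 \left(- \frac{1}{254505}\right) = - \frac{3352}{254505} \approx -0.013171$)
$\frac{\left(-71 - 143\right) \left(-124\right) + w}{1452 \cdot 75 + r} = \frac{\left(-71 - 143\right) \left(-124\right) - \frac{3352}{254505}}{1452 \cdot 75 - 30042} = \frac{\left(-214\right) \left(-124\right) - \frac{3352}{254505}}{108900 - 30042} = \frac{26536 - \frac{3352}{254505}}{78858} = \frac{6753541328}{254505} \cdot \frac{1}{78858} = \frac{3376770664}{10034877645}$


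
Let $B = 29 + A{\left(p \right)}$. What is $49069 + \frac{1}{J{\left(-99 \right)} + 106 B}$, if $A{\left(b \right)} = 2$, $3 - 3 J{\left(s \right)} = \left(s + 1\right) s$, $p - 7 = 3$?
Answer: $\frac{2600658}{53} \approx 49069.0$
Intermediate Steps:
$p = 10$ ($p = 7 + 3 = 10$)
$J{\left(s \right)} = 1 - \frac{s \left(1 + s\right)}{3}$ ($J{\left(s \right)} = 1 - \frac{\left(s + 1\right) s}{3} = 1 - \frac{\left(1 + s\right) s}{3} = 1 - \frac{s \left(1 + s\right)}{3}$)
$B = 31$ ($B = 29 + 2 = 31$)
$49069 + \frac{1}{J{\left(-99 \right)} + 106 B} = 49069 + \frac{1}{\left(1 - -33 - \frac{\left(-99\right)^{2}}{3}\right) + 106 \cdot 31} = 49069 + \frac{1}{\left(1 + 33 - 3267\right) + 3286} = 49069 + \frac{1}{-3233 + 3286} = 49069 + \frac{1}{53} = \frac{2600658}{53}$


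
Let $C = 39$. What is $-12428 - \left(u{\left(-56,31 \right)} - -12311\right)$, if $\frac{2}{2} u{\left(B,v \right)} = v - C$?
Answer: $-24731$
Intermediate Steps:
$u{\left(B,v \right)} = -39 + v$ ($u{\left(B,v \right)} = v - 39 = -39 + v$)
$-12428 - \left(u{\left(-56,31 \right)} - -12311\right) = -12428 - \left(\left(-39 + 31\right) - -12311\right) = -12428 - \left(-8 + 12311\right) = -12428 - 12303 = -24731$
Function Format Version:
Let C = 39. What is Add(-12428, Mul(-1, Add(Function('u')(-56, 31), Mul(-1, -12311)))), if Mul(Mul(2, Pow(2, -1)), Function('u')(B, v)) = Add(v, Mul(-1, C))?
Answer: -24731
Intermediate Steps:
Function('u')(B, v) = Add(-39, v) (Function('u')(B, v) = Add(v, Mul(-1, 39)) = Add(v, -39) = Add(-39, v))
Add(-12428, Mul(-1, Add(Function('u')(-56, 31), Mul(-1, -12311)))) = Add(-12428, Mul(-1, Add(Add(-39, 31), Mul(-1, -12311)))) = Add(-12428, Mul(-1, Add(-8, 12311))) = Add(-12428, Mul(-1, 12303)) = Add(-12428, -12303) = -24731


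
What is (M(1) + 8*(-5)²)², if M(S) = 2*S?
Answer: 40804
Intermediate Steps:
(M(1) + 8*(-5)²)² = (2*1 + 8*(-5)²)² = (2 + 8*25)² = (2 + 200)² = 202² = 40804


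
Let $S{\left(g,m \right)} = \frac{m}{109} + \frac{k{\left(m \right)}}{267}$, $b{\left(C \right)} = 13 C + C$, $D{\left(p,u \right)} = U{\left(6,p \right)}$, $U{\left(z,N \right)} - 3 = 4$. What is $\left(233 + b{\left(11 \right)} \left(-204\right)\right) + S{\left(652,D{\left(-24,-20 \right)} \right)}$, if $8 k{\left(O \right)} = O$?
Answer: $- \frac{7260135077}{232824} \approx -31183.0$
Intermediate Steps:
$U{\left(z,N \right)} = 7$ ($U{\left(z,N \right)} = 3 + 4 = 7$)
$k{\left(O \right)} = \frac{O}{8}$
$D{\left(p,u \right)} = 7$
$b{\left(C \right)} = 14 C$
$S{\left(g,m \right)} = \frac{2245 m}{232824}$ ($S{\left(g,m \right)} = \frac{m}{109} + \frac{\frac{1}{8} m}{267} = m \frac{1}{109} + \frac{m}{8} \cdot \frac{1}{267} = \frac{m}{109} + \frac{m}{2136} = \frac{2245 m}{232824}$)
$\left(233 + b{\left(11 \right)} \left(-204\right)\right) + S{\left(652,D{\left(-24,-20 \right)} \right)} = \left(233 + 14 \cdot 11 \left(-204\right)\right) + \frac{2245}{232824} \cdot 7 = \left(233 + 154 \left(-204\right)\right) + \frac{15715}{232824} = \left(233 - 31416\right) + \frac{15715}{232824} = -31183 + \frac{15715}{232824} = - \frac{7260135077}{232824}$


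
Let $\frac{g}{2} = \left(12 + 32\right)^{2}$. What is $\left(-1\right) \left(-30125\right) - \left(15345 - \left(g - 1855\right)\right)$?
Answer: $16797$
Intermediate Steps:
$g = 3872$ ($g = 2 \left(12 + 32\right)^{2} = 2 \cdot 44^{2} = 2 \cdot 1936 = 3872$)
$\left(-1\right) \left(-30125\right) - \left(15345 - \left(g - 1855\right)\right) = \left(-1\right) \left(-30125\right) - \left(15345 - \left(3872 - 1855\right)\right) = 30125 - \left(15345 - 2017\right) = 30125 - 13328 = 16797$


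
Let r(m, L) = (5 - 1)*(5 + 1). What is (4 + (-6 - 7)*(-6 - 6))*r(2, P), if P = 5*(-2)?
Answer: 3840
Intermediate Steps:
P = -10
r(m, L) = 24 (r(m, L) = 4*6 = 24)
(4 + (-6 - 7)*(-6 - 6))*r(2, P) = (4 + (-6 - 7)*(-6 - 6))*24 = (4 - 13*(-12))*24 = (4 + 156)*24 = 160*24 = 3840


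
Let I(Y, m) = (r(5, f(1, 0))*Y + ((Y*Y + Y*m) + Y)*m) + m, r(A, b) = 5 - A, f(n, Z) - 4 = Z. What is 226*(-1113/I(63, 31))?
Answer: -125769/92783 ≈ -1.3555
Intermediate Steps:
f(n, Z) = 4 + Z
I(Y, m) = m + m*(Y + Y² + Y*m) (I(Y, m) = ((5 - 1*5)*Y + ((Y*Y + Y*m) + Y)*m) + m = ((5 - 5)*Y + ((Y² + Y*m) + Y)*m) + m = (0*Y + (Y + Y² + Y*m)*m) + m = (0 + m*(Y + Y² + Y*m)) + m = m*(Y + Y² + Y*m) + m = m + m*(Y + Y² + Y*m))
226*(-1113/I(63, 31)) = 226*(-1113*1/(31*(1 + 63 + 63² + 63*31))) = 226*(-1113*1/(31*(1 + 63 + 3969 + 1953))) = 226*(-1113/(31*5986)) = 226*(-1113/185566) = -125769/92783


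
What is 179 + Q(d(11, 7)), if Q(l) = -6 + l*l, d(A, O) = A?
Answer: 294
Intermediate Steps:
Q(l) = -6 + l²
179 + Q(d(11, 7)) = 179 + (-6 + 11²) = 179 + (-6 + 121) = 179 + 115 = 294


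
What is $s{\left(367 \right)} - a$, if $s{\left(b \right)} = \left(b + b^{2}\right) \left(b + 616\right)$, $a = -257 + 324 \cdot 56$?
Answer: $132742161$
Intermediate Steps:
$a = 17887$ ($a = -257 + 18144 = 17887$)
$s{\left(b \right)} = \left(616 + b\right) \left(b + b^{2}\right)$ ($s{\left(b \right)} = \left(b + b^{2}\right) \left(616 + b\right) = \left(616 + b\right) \left(b + b^{2}\right)$)
$s{\left(367 \right)} - a = 367 \left(616 + 367^{2} + 617 \cdot 367\right) - 17887 = 367 \left(616 + 134689 + 226439\right) - 17887 = 367 \cdot 361744 - 17887 = 132760048 - 17887 = 132742161$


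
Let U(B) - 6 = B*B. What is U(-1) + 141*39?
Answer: 5506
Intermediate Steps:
U(B) = 6 + B**2 (U(B) = 6 + B*B = 6 + B**2)
U(-1) + 141*39 = (6 + (-1)**2) + 141*39 = (6 + 1) + 5499 = 7 + 5499 = 5506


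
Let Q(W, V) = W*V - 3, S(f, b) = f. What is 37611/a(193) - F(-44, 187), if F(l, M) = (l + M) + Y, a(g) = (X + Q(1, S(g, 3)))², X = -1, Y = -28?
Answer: -21536/189 ≈ -113.95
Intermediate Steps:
Q(W, V) = -3 + V*W (Q(W, V) = V*W - 3 = -3 + V*W)
a(g) = (-4 + g)² (a(g) = (-1 + (-3 + g*1))² = (-1 + (-3 + g))² = (-4 + g)²)
F(l, M) = -28 + M + l (F(l, M) = (l + M) - 28 = (M + l) - 28 = -28 + M + l)
37611/a(193) - F(-44, 187) = 37611/((-4 + 193)²) - (-28 + 187 - 44) = 37611/(189²) - 1*115 = 37611/35721 - 115 = 37611*(1/35721) - 115 = 199/189 - 115 = -21536/189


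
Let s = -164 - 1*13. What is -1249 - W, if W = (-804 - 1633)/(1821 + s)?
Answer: -2050919/1644 ≈ -1247.5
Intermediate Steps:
s = -177 (s = -164 - 13 = -177)
W = -2437/1644 (W = (-804 - 1633)/(1821 - 177) = -2437/1644 ≈ -1.4824)
-1249 - W = -1249 - 1*(-2437/1644) = -1249 + 2437/1644 = -2050919/1644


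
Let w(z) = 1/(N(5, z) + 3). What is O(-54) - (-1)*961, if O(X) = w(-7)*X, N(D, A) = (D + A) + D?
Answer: 952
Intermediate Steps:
N(D, A) = A + 2*D (N(D, A) = (A + D) + D = A + 2*D)
w(z) = 1/(13 + z) (w(z) = 1/((z + 2*5) + 3) = 1/((z + 10) + 3) = 1/((10 + z) + 3) = 1/(13 + z))
O(X) = X/6 (O(X) = X/(13 - 7) = X/6)
O(-54) - (-1)*961 = (⅙)*(-54) - (-1)*961 = -9 - 1*(-961) = -9 + 961 = 952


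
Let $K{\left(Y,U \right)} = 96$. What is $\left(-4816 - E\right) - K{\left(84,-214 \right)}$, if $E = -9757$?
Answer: $4845$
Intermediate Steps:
$\left(-4816 - E\right) - K{\left(84,-214 \right)} = \left(-4816 - -9757\right) - 96 = \left(-4816 + 9757\right) - 96 = 4941 - 96 = 4845$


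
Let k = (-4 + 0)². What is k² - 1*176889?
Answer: -176633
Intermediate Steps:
k = 16 (k = (-4)² = 16)
k² - 1*176889 = 16² - 1*176889 = 256 - 176889 = -176633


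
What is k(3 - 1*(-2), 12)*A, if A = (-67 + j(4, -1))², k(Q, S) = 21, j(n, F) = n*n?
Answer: 54621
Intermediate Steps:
j(n, F) = n²
A = 2601 (A = (-67 + 4²)² = (-67 + 16)² = (-51)² = 2601)
k(3 - 1*(-2), 12)*A = 21*2601 = 54621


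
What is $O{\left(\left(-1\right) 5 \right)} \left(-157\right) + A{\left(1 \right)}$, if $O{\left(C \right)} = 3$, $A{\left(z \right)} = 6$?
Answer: $-465$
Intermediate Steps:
$O{\left(\left(-1\right) 5 \right)} \left(-157\right) + A{\left(1 \right)} = 3 \left(-157\right) + 6 = -471 + 6 = -465$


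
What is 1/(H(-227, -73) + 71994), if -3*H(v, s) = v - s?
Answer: 3/216136 ≈ 1.3880e-5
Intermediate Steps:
H(v, s) = -v/3 + s/3 (H(v, s) = -(v - s)/3 = -v/3 + s/3)
1/(H(-227, -73) + 71994) = 1/((-1/3*(-227) + (1/3)*(-73)) + 71994) = 1/((227/3 - 73/3) + 71994) = 1/(154/3 + 71994) = 1/(216136/3) = 3/216136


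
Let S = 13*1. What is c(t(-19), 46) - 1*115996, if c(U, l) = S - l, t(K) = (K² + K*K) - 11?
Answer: -116029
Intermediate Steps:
S = 13
t(K) = -11 + 2*K² (t(K) = (K² + K²) - 11 = 2*K² - 11 = -11 + 2*K²)
c(U, l) = 13 - l
c(t(-19), 46) - 1*115996 = (13 - 1*46) - 1*115996 = (13 - 46) - 115996 = -33 - 115996 = -116029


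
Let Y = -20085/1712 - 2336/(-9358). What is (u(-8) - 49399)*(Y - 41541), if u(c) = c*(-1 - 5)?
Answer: 16426677678344917/8010448 ≈ 2.0507e+9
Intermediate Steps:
u(c) = -6*c (u(c) = c*(-6) = -6*c)
Y = -91978099/8010448 (Y = -20085*1/1712 - 2336*(-1/9358) = -20085/1712 + 1168/4679 = -91978099/8010448 ≈ -11.482)
(u(-8) - 49399)*(Y - 41541) = (-6*(-8) - 49399)*(-91978099/8010448 - 41541) = (48 - 49399)*(-332853998467/8010448) = -49351*(-332853998467/8010448) = 16426677678344917/8010448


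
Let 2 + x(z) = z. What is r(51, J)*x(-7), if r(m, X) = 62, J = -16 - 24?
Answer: -558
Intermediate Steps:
J = -40
x(z) = -2 + z
r(51, J)*x(-7) = 62*(-2 - 7) = 62*(-9) = -558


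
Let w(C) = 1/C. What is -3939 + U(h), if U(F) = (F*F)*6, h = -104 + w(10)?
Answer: 3041613/50 ≈ 60832.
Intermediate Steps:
h = -1039/10 (h = -104 + 1/10 = -104 + ⅒ = -1039/10 ≈ -103.90)
U(F) = 6*F² (U(F) = F²*6 = 6*F²)
-3939 + U(h) = -3939 + 6*(-1039/10)² = -3939 + 6*(1079521/100) = -3939 + 3238563/50 = 3041613/50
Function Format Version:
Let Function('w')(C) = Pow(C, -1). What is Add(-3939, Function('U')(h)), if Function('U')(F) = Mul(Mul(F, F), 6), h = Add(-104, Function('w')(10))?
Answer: Rational(3041613, 50) ≈ 60832.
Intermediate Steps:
h = Rational(-1039, 10) (h = Add(-104, Pow(10, -1)) = Add(-104, Rational(1, 10)) = Rational(-1039, 10) ≈ -103.90)
Function('U')(F) = Mul(6, Pow(F, 2)) (Function('U')(F) = Mul(Pow(F, 2), 6) = Mul(6, Pow(F, 2)))
Add(-3939, Function('U')(h)) = Add(-3939, Mul(6, Pow(Rational(-1039, 10), 2))) = Add(-3939, Mul(6, Rational(1079521, 100))) = Add(-3939, Rational(3238563, 50)) = Rational(3041613, 50)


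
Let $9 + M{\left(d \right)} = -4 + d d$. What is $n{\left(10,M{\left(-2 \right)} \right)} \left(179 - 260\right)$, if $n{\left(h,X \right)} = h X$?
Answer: $7290$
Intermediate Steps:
$M{\left(d \right)} = -13 + d^{2}$ ($M{\left(d \right)} = -9 + \left(-4 + d d\right) = -9 + \left(-4 + d^{2}\right) = -13 + d^{2}$)
$n{\left(h,X \right)} = X h$
$n{\left(10,M{\left(-2 \right)} \right)} \left(179 - 260\right) = \left(-13 + \left(-2\right)^{2}\right) 10 \left(179 - 260\right) = \left(-13 + 4\right) 10 \left(-81\right) = \left(-9\right) 10 \left(-81\right) = \left(-90\right) \left(-81\right) = 7290$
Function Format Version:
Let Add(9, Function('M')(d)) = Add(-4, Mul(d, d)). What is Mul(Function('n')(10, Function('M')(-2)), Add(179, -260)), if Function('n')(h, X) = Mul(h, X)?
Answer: 7290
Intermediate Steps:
Function('M')(d) = Add(-13, Pow(d, 2)) (Function('M')(d) = Add(-9, Add(-4, Mul(d, d))) = Add(-9, Add(-4, Pow(d, 2))) = Add(-13, Pow(d, 2)))
Function('n')(h, X) = Mul(X, h)
Mul(Function('n')(10, Function('M')(-2)), Add(179, -260)) = Mul(Mul(Add(-13, Pow(-2, 2)), 10), Add(179, -260)) = Mul(Mul(Add(-13, 4), 10), -81) = Mul(Mul(-9, 10), -81) = Mul(-90, -81) = 7290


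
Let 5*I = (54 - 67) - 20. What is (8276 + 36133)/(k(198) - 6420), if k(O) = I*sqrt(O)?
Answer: -395980250/57233021 + 2442495*sqrt(22)/114466042 ≈ -6.8186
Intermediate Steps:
I = -33/5 (I = ((54 - 67) - 20)/5 = (-13 - 20)/5 = (1/5)*(-33) = -33/5 ≈ -6.6000)
k(O) = -33*sqrt(O)/5
(8276 + 36133)/(k(198) - 6420) = (8276 + 36133)/(-99*sqrt(22)/5 - 6420) = 44409/(-99*sqrt(22)/5 - 6420) = 44409/(-6420 - 99*sqrt(22)/5)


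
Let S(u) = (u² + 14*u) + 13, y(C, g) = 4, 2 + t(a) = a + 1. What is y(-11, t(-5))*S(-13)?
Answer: 0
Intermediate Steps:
t(a) = -1 + a (t(a) = -2 + (a + 1) = -2 + (1 + a) = -1 + a)
S(u) = 13 + u² + 14*u
y(-11, t(-5))*S(-13) = 4*(13 + (-13)² + 14*(-13)) = 4*(13 + 169 - 182) = 4*0 = 0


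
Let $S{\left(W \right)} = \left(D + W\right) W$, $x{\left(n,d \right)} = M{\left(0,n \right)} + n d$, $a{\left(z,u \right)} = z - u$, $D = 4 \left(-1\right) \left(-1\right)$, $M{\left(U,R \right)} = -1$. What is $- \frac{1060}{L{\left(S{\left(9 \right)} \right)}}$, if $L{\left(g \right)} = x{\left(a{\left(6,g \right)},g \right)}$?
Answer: $\frac{265}{3247} \approx 0.081614$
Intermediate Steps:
$D = 4$ ($D = \left(-4\right) \left(-1\right) = 4$)
$x{\left(n,d \right)} = -1 + d n$ ($x{\left(n,d \right)} = -1 + n d = -1 + d n$)
$S{\left(W \right)} = W \left(4 + W\right)$ ($S{\left(W \right)} = \left(4 + W\right) W = W \left(4 + W\right)$)
$L{\left(g \right)} = -1 + g \left(6 - g\right)$
$- \frac{1060}{L{\left(S{\left(9 \right)} \right)}} = - \frac{1060}{-1 - 9 \left(4 + 9\right) \left(-6 + 9 \left(4 + 9\right)\right)} = - \frac{1060}{-1 - 9 \cdot 13 \left(-6 + 9 \cdot 13\right)} = - \frac{1060}{-1 - 117 \left(-6 + 117\right)} = - \frac{1060}{-1 - 117 \cdot 111} = - \frac{1060}{-1 - 12987} = - \frac{1060}{-12988} = \left(-1060\right) \left(- \frac{1}{12988}\right) = \frac{265}{3247}$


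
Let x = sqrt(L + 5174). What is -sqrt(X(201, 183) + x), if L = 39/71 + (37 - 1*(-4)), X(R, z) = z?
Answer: -sqrt(922503 + 568*sqrt(410806))/71 ≈ -15.976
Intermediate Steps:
L = 2950/71 (L = (1/71)*39 + (37 + 4) = 39/71 + 41 = 2950/71 ≈ 41.549)
x = 8*sqrt(410806)/71 (x = sqrt(2950/71 + 5174) = sqrt(370304/71) = 8*sqrt(410806)/71 ≈ 72.219)
-sqrt(X(201, 183) + x) = -sqrt(183 + 8*sqrt(410806)/71)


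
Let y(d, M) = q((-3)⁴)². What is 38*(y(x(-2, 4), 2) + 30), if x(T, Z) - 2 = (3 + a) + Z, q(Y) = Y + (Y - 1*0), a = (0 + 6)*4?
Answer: 998412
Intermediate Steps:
a = 24 (a = 6*4 = 24)
q(Y) = 2*Y (q(Y) = Y + (Y + 0) = Y + Y = 2*Y)
x(T, Z) = 29 + Z (x(T, Z) = 2 + ((3 + 24) + Z) = 2 + (27 + Z) = 29 + Z)
y(d, M) = 26244 (y(d, M) = (2*(-3)⁴)² = (2*81)² = 162² = 26244)
38*(y(x(-2, 4), 2) + 30) = 38*(26244 + 30) = 38*26274 = 998412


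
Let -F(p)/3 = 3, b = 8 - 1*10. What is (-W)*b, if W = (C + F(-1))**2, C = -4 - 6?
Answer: 722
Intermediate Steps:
b = -2 (b = 8 - 10 = -2)
F(p) = -9 (F(p) = -3*3 = -9)
C = -10
W = 361 (W = (-10 - 9)**2 = (-19)**2 = 361)
(-W)*b = -1*361*(-2) = -361*(-2) = 722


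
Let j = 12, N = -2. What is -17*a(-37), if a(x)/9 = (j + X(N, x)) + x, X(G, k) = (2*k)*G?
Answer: -18819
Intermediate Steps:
X(G, k) = 2*G*k
a(x) = 108 - 27*x (a(x) = 9*((12 + 2*(-2)*x) + x) = 9*((12 - 4*x) + x) = 9*(12 - 3*x) = 108 - 27*x)
-17*a(-37) = -17*(108 - 27*(-37)) = -17*(108 + 999) = -17*1107 = -18819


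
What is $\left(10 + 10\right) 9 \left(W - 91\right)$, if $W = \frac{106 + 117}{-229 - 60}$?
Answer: $- \frac{4773960}{289} \approx -16519.0$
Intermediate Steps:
$W = - \frac{223}{289}$ ($W = \frac{223}{-289} = 223 \left(- \frac{1}{289}\right) = - \frac{223}{289} \approx -0.77163$)
$\left(10 + 10\right) 9 \left(W - 91\right) = \left(10 + 10\right) 9 \left(- \frac{223}{289} - 91\right) = 20 \cdot 9 \left(- \frac{26522}{289}\right) = 180 \left(- \frac{26522}{289}\right) = - \frac{4773960}{289}$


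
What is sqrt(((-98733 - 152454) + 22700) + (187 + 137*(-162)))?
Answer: I*sqrt(250494) ≈ 500.49*I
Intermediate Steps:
sqrt(((-98733 - 152454) + 22700) + (187 + 137*(-162))) = sqrt((-251187 + 22700) + (187 - 22194)) = sqrt(-228487 - 22007) = sqrt(-250494) = I*sqrt(250494)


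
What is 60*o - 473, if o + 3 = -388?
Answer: -23933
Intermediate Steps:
o = -391 (o = -3 - 388 = -391)
60*o - 473 = 60*(-391) - 473 = -23460 - 473 = -23933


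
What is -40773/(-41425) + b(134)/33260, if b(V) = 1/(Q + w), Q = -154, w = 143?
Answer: 2983433671/3031150100 ≈ 0.98426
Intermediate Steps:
b(V) = -1/11 (b(V) = 1/(-154 + 143) = 1/(-11) = -1/11)
-40773/(-41425) + b(134)/33260 = -40773/(-41425) - 1/11/33260 = -40773*(-1/41425) - 1/11*1/33260 = 40773/41425 - 1/365860 = 2983433671/3031150100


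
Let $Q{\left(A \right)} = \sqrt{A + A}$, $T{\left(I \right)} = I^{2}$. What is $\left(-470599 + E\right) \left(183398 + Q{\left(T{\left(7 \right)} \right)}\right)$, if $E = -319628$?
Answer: $-144926051346 - 5531589 \sqrt{2} \approx -1.4493 \cdot 10^{11}$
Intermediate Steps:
$Q{\left(A \right)} = \sqrt{2} \sqrt{A}$ ($Q{\left(A \right)} = \sqrt{2 A} = \sqrt{2} \sqrt{A}$)
$\left(-470599 + E\right) \left(183398 + Q{\left(T{\left(7 \right)} \right)}\right) = \left(-470599 - 319628\right) \left(183398 + \sqrt{2} \sqrt{7^{2}}\right) = - 790227 \left(183398 + \sqrt{2} \sqrt{49}\right) = - 790227 \left(183398 + \sqrt{2} \cdot 7\right) = - 790227 \left(183398 + 7 \sqrt{2}\right) = -144926051346 - 5531589 \sqrt{2}$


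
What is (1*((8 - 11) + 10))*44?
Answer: 308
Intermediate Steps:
(1*((8 - 11) + 10))*44 = (1*(-3 + 10))*44 = (1*7)*44 = 7*44 = 308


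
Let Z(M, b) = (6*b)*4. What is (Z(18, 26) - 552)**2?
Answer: 5184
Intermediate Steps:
Z(M, b) = 24*b
(Z(18, 26) - 552)**2 = (24*26 - 552)**2 = (624 - 552)**2 = 72**2 = 5184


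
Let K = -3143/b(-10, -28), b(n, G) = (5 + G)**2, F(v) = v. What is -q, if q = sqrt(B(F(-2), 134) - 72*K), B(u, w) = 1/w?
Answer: -sqrt(4063441862)/3082 ≈ -20.683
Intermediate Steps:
K = -3143/529 (K = -3143/(5 - 28)**2 = -3143/((-23)**2) = -3143/529 ≈ -5.9414)
q = sqrt(4063441862)/3082 (q = sqrt(1/134 - 72*(-3143/529)) = sqrt(1/134 + 226296/529) = sqrt(30324193/70886) = sqrt(4063441862)/3082 ≈ 20.683)
-q = -sqrt(4063441862)/3082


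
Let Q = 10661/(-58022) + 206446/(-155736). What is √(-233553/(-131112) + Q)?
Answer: √56819450501681719543230/457076776212 ≈ 0.52151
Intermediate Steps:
Q = -3409677827/2259028548 (Q = 10661*(-1/58022) + 206446*(-1/155736) = -10661/58022 - 103223/77868 = -3409677827/2259028548 ≈ -1.5094)
√(-233553/(-131112) + Q) = √(-233553/(-131112) - 3409677827/2259028548) = √(-233553*(-1/131112) - 3409677827/2259028548) = √(77851/43704 - 3409677827/2259028548) = √(745863103865/2742460657272) = √56819450501681719543230/457076776212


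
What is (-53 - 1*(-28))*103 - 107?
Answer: -2682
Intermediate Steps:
(-53 - 1*(-28))*103 - 107 = (-53 + 28)*103 - 107 = -25*103 - 107 = -2575 - 107 = -2682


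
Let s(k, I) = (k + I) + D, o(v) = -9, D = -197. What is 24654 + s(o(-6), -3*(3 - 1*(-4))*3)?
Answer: 24385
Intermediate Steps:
s(k, I) = -197 + I + k (s(k, I) = (k + I) - 197 = (I + k) - 197 = -197 + I + k)
24654 + s(o(-6), -3*(3 - 1*(-4))*3) = 24654 + (-197 - 3*(3 - 1*(-4))*3 - 9) = 24654 + (-197 - 3*(3 + 4)*3 - 9) = 24654 + (-197 - 3*7*3 - 9) = 24654 + (-197 - 21*3 - 9) = 24654 + (-197 - 63 - 9) = 24654 - 269 = 24385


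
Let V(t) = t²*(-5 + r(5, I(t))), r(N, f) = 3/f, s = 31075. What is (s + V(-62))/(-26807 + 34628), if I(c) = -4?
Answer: 8972/7821 ≈ 1.1472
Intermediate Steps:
V(t) = -23*t²/4 (V(t) = t²*(-5 + 3/(-4)) = t²*(-5 + 3*(-¼)) = t²*(-5 - ¾) = t²*(-23/4) = -23*t²/4)
(s + V(-62))/(-26807 + 34628) = (31075 - 23/4*(-62)²)/(-26807 + 34628) = (31075 - 23/4*3844)/7821 = (31075 - 22103)*(1/7821) = 8972*(1/7821) = 8972/7821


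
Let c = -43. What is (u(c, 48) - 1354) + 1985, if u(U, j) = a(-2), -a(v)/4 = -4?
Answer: 647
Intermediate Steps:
a(v) = 16 (a(v) = -4*(-4) = 16)
u(U, j) = 16
(u(c, 48) - 1354) + 1985 = (16 - 1354) + 1985 = -1338 + 1985 = 647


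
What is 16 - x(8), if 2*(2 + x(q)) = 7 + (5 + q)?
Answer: 8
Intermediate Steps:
x(q) = 4 + q/2 (x(q) = -2 + (7 + (5 + q))/2 = -2 + (12 + q)/2 = -2 + (6 + q/2) = 4 + q/2)
16 - x(8) = 16 - (4 + (1/2)*8) = 16 - (4 + 4) = 16 - 1*8 = 16 - 8 = 8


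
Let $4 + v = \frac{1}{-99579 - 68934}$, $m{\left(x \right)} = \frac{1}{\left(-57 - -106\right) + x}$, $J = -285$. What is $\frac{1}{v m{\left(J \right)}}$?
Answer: $\frac{39769068}{674053} \approx 59.0$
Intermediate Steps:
$m{\left(x \right)} = \frac{1}{49 + x}$ ($m{\left(x \right)} = \frac{1}{\left(-57 + 106\right) + x} = \frac{1}{49 + x}$)
$v = - \frac{674053}{168513}$ ($v = -4 + \frac{1}{-99579 - 68934} = -4 + \frac{1}{-168513} = -4 - \frac{1}{168513} = - \frac{674053}{168513} \approx -4.0$)
$\frac{1}{v m{\left(J \right)}} = \frac{1}{\left(- \frac{674053}{168513}\right) \frac{1}{49 - 285}} = - \frac{168513}{674053 \frac{1}{-236}} = - \frac{168513}{674053 \left(- \frac{1}{236}\right)} = \left(- \frac{168513}{674053}\right) \left(-236\right) = \frac{39769068}{674053}$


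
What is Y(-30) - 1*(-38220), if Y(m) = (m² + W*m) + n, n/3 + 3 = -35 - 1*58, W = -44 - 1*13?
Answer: 40542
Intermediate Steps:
W = -57 (W = -44 - 13 = -57)
n = -288 (n = -9 + 3*(-35 - 1*58) = -9 + 3*(-35 - 58) = -9 + 3*(-93) = -9 - 279 = -288)
Y(m) = -288 + m² - 57*m (Y(m) = (m² - 57*m) - 288 = -288 + m² - 57*m)
Y(-30) - 1*(-38220) = (-288 + (-30)² - 57*(-30)) - 1*(-38220) = (-288 + 900 + 1710) + 38220 = 2322 + 38220 = 40542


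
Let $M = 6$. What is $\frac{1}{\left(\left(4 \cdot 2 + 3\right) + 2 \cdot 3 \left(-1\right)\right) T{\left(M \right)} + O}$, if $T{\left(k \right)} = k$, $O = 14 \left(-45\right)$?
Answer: $- \frac{1}{600} \approx -0.0016667$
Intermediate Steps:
$O = -630$
$\frac{1}{\left(\left(4 \cdot 2 + 3\right) + 2 \cdot 3 \left(-1\right)\right) T{\left(M \right)} + O} = \frac{1}{\left(\left(4 \cdot 2 + 3\right) + 2 \cdot 3 \left(-1\right)\right) 6 - 630} = \frac{1}{\left(\left(8 + 3\right) + 6 \left(-1\right)\right) 6 - 630} = \frac{1}{\left(11 - 6\right) 6 - 630} = \frac{1}{5 \cdot 6 - 630} = \frac{1}{30 - 630} = \frac{1}{-600} = - \frac{1}{600}$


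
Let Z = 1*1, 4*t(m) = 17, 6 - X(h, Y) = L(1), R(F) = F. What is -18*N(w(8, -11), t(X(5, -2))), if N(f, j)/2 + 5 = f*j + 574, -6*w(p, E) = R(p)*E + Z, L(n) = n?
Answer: -45405/2 ≈ -22703.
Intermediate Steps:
X(h, Y) = 5 (X(h, Y) = 6 - 1*1 = 6 - 1 = 5)
t(m) = 17/4 (t(m) = (¼)*17 = 17/4)
Z = 1
w(p, E) = -⅙ - E*p/6 (w(p, E) = -(p*E + 1)/6 = -(E*p + 1)/6 = -(1 + E*p)/6 = -⅙ - E*p/6)
N(f, j) = 1138 + 2*f*j (N(f, j) = -10 + 2*(f*j + 574) = -10 + 2*(574 + f*j) = -10 + (1148 + 2*f*j) = 1138 + 2*f*j)
-18*N(w(8, -11), t(X(5, -2))) = -18*(1138 + 2*(-⅙ - ⅙*(-11)*8)*(17/4)) = -18*(1138 + 2*(-⅙ + 44/3)*(17/4)) = -18*(1138 + 2*(29/2)*(17/4)) = -18*(1138 + 493/4) = -18*5045/4 = -45405/2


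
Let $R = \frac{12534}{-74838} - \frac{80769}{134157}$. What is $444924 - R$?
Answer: $\frac{248170176656958}{557780087} \approx 4.4493 \cdot 10^{5}$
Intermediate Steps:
$R = - \frac{429228570}{557780087}$ ($R = 12534 \left(- \frac{1}{74838}\right) - \frac{26923}{44719} = - \frac{2089}{12473} - \frac{26923}{44719} = - \frac{429228570}{557780087} \approx -0.76953$)
$444924 - R = 444924 - - \frac{429228570}{557780087} = 444924 + \frac{429228570}{557780087} = \frac{248170176656958}{557780087}$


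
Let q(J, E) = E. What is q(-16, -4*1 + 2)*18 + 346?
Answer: 310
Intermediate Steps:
q(-16, -4*1 + 2)*18 + 346 = (-4*1 + 2)*18 + 346 = (-4 + 2)*18 + 346 = -2*18 + 346 = -36 + 346 = 310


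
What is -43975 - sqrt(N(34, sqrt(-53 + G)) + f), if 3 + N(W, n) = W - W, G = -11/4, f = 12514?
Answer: -43975 - sqrt(12511) ≈ -44087.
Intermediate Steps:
G = -11/4 (G = -11*1/4 = -11/4 ≈ -2.7500)
N(W, n) = -3 (N(W, n) = -3 + (W - W) = -3 + 0 = -3)
-43975 - sqrt(N(34, sqrt(-53 + G)) + f) = -43975 - sqrt(-3 + 12514) = -43975 - sqrt(12511)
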